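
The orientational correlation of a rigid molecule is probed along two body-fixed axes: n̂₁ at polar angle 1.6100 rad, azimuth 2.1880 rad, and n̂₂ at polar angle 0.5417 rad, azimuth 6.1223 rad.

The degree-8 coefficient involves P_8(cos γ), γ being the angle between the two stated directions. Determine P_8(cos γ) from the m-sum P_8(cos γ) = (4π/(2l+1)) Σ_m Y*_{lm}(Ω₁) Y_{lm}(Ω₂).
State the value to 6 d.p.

Expand P_8 via completeness: Σ_{m} conj(Y_{8,m}) at Ω₁ times Y_{8,m} at Ω₂ —
  term(m=-8) = (0.001316, -0.000077)   from Y*(Ω₁)=(0.114411, -0.499329), Y(Ω₂)=(0.000721, 0.002471)
  term(m=-7) = (0.001021, 0.000921)   from Y*(Ω₁)=(0.074277, -0.030703), Y(Ω₂)=(0.007359, 0.015448)
  term(m=-6) = (-0.001136, -0.025893)   from Y*(Ω₁)=(-0.309821, -0.194946), Y(Ω₂)=(0.040298, 0.058216)
  term(m=-5) = (0.013088, -0.014082)   from Y*(Ω₁)=(-0.005250, -0.094367), Y(Ω₂)=(0.141069, 0.146543)
  term(m=-4) = (-0.131141, 0.003835)   from Y*(Ω₁)=(-0.253269, 0.201801), Y(Ω₂)=(0.324099, 0.243094)
  term(m=-3) = (-0.036959, -0.035372)   from Y*(Ω₁)=(-0.097145, -0.028020), Y(Ω₂)=(0.448186, 0.234845)
  term(m=-2) = (0.001049, 0.071785)   from Y*(Ω₁)=(0.100950, 0.288694), Y(Ω₂)=(0.222694, 0.074236)
  term(m=-1) = (0.022232, -0.022559)   from Y*(Ω₁)=(-0.060138, 0.084738), Y(Ω₂)=(-0.300876, -0.048829)
  term(m=+0) = (-0.105466, 0.000000)   from Y*(Ω₁)=(0.300597, -0.000000), Y(Ω₂)=(-0.350853, 0.000000)
  term(m=+1) = (0.022232, 0.022559)   from Y*(Ω₁)=(0.060138, 0.084738), Y(Ω₂)=(0.300876, -0.048829)
  term(m=+2) = (0.001049, -0.071785)   from Y*(Ω₁)=(0.100950, -0.288694), Y(Ω₂)=(0.222694, -0.074236)
  term(m=+3) = (-0.036959, 0.035372)   from Y*(Ω₁)=(0.097145, -0.028020), Y(Ω₂)=(-0.448186, 0.234845)
  term(m=+4) = (-0.131141, -0.003835)   from Y*(Ω₁)=(-0.253269, -0.201801), Y(Ω₂)=(0.324099, -0.243094)
  term(m=+5) = (0.013088, 0.014082)   from Y*(Ω₁)=(0.005250, -0.094367), Y(Ω₂)=(-0.141069, 0.146543)
  term(m=+6) = (-0.001136, 0.025893)   from Y*(Ω₁)=(-0.309821, 0.194946), Y(Ω₂)=(0.040298, -0.058216)
  term(m=+7) = (0.001021, -0.000921)   from Y*(Ω₁)=(-0.074277, -0.030703), Y(Ω₂)=(-0.007359, 0.015448)
  term(m=+8) = (0.001316, 0.000077)   from Y*(Ω₁)=(0.114411, 0.499329), Y(Ω₂)=(0.000721, -0.002471)
Total Σ_m = (-0.366524, 0.000000). Multiply by 0.739198: (-0.270934, 0.000000). P_8(cos γ) = -0.270934

-0.270934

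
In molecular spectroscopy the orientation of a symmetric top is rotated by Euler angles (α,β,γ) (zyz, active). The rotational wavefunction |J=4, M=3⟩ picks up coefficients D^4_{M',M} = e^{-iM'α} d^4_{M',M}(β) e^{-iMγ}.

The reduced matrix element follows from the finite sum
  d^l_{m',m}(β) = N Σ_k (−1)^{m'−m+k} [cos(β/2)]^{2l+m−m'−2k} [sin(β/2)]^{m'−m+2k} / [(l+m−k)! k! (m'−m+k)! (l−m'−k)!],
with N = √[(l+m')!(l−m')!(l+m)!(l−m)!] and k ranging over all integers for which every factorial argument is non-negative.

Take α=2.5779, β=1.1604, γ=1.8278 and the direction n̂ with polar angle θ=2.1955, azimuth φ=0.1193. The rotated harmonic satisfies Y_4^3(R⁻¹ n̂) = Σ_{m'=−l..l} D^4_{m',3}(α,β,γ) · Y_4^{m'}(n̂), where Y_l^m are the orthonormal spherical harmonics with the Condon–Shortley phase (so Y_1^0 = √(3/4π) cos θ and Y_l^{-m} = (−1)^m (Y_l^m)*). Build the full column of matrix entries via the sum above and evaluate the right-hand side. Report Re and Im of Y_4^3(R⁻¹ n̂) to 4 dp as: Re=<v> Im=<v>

Re=-0.1488 Im=-0.1398

Need the full column D^4_{m',3} for m'=−4..4 at α=2.5779, β=1.1604, γ=1.8278.
cos(β/2)=0.836353, sin(β/2)=0.548191
d^4_{-4,3}: single k=7 term ⇒ +0.035193;  D = +0.004067-0.034957i
d^4_{-3,3}: k∈[6..7] ⇒ +0.132883 -0.008156 = +0.124727;  D = -0.078380+0.097024i
d^4_{-2,3}: k∈[5..6] ⇒ +0.325098 -0.046556 = +0.278542;  D = +0.263728-0.089627i
d^4_{-1,3}: k∈[4..5] ⇒ +0.584529 -0.150675 = +0.433853;  D = -0.421818-0.101481i
d^4_{0,3}: k∈[3..4] ⇒ +0.797643 -0.342684 = +0.454959;  D = +0.317043+0.326300i
d^4_{1,3}: k∈[2..3] ⇒ +0.816342 -0.584529 = +0.231813;  D = -0.047716-0.226849i
d^4_{2,3}: k∈[1..2] ⇒ +0.587115 -0.756710 = -0.169595;  D = +0.059168-0.158939i
d^4_{3,3}: k∈[0..1] ⇒ +0.239396 -0.719946 = -0.480550;  D = -0.382346+0.291101i
d^4_{4,3}: single k=0 term ⇒ -0.443818;  D = +0.442138-0.038580i
Y_4^{m'}(θ=2.1955,φ=0.1193) and Σ D·Y over m':
  (+0.0041-0.0350i)·(+0.1702-0.0880i)  (-0.0784+0.0970i)·(-0.3659+0.1369i)  (+0.2637-0.0896i)·(+0.2982-0.0725i)  (-0.4218-0.1015i)·(+0.1349-0.0162i)  (+0.3170+0.3263i)·(-0.3350+0.0000i)  (-0.0477-0.2268i)·(-0.1349-0.0162i)  (+0.0592-0.1589i)·(+0.2982+0.0725i)  (-0.3823+0.2911i)·(+0.3659+0.1369i)  (+0.4421-0.0386i)·(+0.1702+0.0880i)
Y_4^3(R⁻¹ n̂) = -0.148781-0.139759i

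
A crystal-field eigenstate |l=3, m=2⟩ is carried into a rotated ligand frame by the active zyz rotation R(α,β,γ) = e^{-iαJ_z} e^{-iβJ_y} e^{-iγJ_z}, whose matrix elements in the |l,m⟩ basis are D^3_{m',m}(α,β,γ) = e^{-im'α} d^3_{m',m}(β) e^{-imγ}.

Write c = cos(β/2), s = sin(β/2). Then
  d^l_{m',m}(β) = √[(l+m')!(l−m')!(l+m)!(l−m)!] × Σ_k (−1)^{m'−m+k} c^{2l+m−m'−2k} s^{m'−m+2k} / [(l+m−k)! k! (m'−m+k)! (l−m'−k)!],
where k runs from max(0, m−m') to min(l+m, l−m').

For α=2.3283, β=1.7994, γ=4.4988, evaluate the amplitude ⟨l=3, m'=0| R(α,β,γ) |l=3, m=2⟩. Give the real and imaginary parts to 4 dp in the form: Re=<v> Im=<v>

Split into d^3_{0,2}(β=1.7994) × two z-phases.
With c≡cos(β/2)=0.621845 and s≡sin(β/2)=0.783140, N=[6·6·120·1]^{1/2}=65.726707
Admissible k: 2..3 (factorial args all ≥0)
  k=2: (−1)^0·65.7267/(12)·0.6218^4·0.7831^2 = +0.502306
  k=3: (−1)^1·65.7267/(12)·0.6218^2·0.7831^4 = -0.796679
d^3_{0,2}(1.7994) = +0.502306 -0.796679 = -0.294373
Attach z-rotation phases: D = e^{-i(0)(2.3283)}·(-0.294373)·e^{-i(2)(4.4988)} = +0.267920+0.121960i

Re=0.2679 Im=0.1220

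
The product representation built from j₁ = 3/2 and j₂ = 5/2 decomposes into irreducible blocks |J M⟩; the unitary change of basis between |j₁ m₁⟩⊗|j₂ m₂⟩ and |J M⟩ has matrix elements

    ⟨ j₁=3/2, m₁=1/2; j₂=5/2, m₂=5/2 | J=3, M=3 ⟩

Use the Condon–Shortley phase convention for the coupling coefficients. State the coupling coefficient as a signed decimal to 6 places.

j₁+j₂−J=1  J+j₁−j₂=2  J−j₁+j₂=4  j₁+j₂+J+1=8
(j₁±m₁, j₂±m₂, J±M) = (2,1,5,0,6,0)
P² = 1440
sum k=1..1:
  [1] −1/48 = -1/48
S = -1/48
C² = P²·S² = 5/8 ; C = -0.790569

−√(5/8) = -0.790569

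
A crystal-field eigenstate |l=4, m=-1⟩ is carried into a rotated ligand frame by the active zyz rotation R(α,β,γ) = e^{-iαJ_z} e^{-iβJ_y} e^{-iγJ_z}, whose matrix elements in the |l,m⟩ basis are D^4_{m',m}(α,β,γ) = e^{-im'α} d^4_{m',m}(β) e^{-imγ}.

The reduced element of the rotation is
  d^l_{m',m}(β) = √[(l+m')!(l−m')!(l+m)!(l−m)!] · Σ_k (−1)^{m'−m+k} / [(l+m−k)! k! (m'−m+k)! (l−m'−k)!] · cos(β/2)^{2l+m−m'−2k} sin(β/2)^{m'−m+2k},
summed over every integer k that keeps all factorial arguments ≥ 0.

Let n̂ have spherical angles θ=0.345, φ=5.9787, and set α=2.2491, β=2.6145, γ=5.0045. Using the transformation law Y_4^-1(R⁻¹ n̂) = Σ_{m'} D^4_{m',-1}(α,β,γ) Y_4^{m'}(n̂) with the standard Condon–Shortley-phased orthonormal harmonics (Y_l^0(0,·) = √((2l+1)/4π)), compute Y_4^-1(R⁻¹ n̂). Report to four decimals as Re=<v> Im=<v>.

Need the full column D^4_{m',-1} for m'=−4..4 at α=2.2491, β=2.6145, γ=5.0045.
cos(β/2)=0.260506, sin(β/2)=0.965472
d^4_{-4,-1}: single k=3 term ⇒ +0.008080;  D = +0.001098+0.008005i
d^4_{-3,-1}: k∈[2..3] ⇒ +0.002312 -0.052936 = -0.050623;  D = -0.034737+0.036825i
d^4_{-2,-1}: k∈[1..3] ⇒ +0.000334 -0.022904 +0.209733 = +0.187163;  D = -0.186595-0.014569i
d^4_{-1,-1}: k∈[0..3] ⇒ +0.000021 -0.004370 +0.120047 -0.549635 = -0.433937;  D = -0.245156-0.358050i
d^4_{0,-1}: k∈[0..3] ⇒ -0.000352 +0.028972 -0.397941 +0.910985 = +0.541664;  D = +0.155986-0.518718i
d^4_{1,-1}: k∈[0..3] ⇒ +0.002913 -0.120047 +0.824452 -0.754950 = -0.047631;  D = +0.044123-0.017941i
d^4_{2,-1}: k∈[0..2] ⇒ -0.015269 +0.314600 -0.864236 = -0.564906;  D = -0.494035-0.273948i
d^4_{3,-1}: k∈[0..1] ⇒ +0.052936 -0.436259 = -0.383323;  D = +0.065608+0.377667i
d^4_{4,-1}: single k=0 term ⇒ -0.110980;  D = +0.073220-0.083400i
Y_4^{m'}(θ=0.345,φ=5.9787) and Σ D·Y over m':
  (+0.0011+0.0080i)·(+0.0020+0.0054i)  (-0.0347+0.0368i)·(+0.0278+0.0361i)  (-0.1866-0.0146i)·(+0.1632+0.1138i)  (-0.2452-0.3580i)·(+0.4596+0.1444i)  (+0.1560-0.5187i)·(+0.4107+0.0000i)  (+0.0441-0.0179i)·(-0.4596+0.1444i)  (-0.4940-0.2739i)·(+0.1632-0.1138i)  (+0.0656+0.3777i)·(-0.0278+0.0361i)  (+0.0732-0.0834i)·(+0.0020-0.0054i)
Y_4^-1(R⁻¹ n̂) = -0.173242-0.419407i

Re=-0.1732 Im=-0.4194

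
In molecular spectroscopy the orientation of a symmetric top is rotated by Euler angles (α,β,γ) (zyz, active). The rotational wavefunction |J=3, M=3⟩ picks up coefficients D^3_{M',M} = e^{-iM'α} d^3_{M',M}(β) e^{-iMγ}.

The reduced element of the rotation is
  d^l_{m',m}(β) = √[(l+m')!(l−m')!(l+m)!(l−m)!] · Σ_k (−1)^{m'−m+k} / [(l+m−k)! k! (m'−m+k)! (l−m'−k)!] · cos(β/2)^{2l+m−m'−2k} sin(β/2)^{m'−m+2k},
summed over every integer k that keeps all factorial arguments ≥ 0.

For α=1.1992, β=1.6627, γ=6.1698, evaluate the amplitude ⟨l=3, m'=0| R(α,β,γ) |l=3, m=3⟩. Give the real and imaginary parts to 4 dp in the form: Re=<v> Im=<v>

Re=0.5203 Im=0.1842

D^3_{0,3}(1.1992,1.6627,6.1698) = e^{-i·0·1.1992}·d^3_{0,3}(1.6627)·e^{-i·3·6.1698}. Compute d first:
With c≡cos(β/2)=0.673879 and s≡sin(β/2)=0.738842, N=[6·6·720·1]^{1/2}=160.996894
k: max(0,(3)−(0))=3 … min(3+(3),3−(0))=3
  k=3: (−1)^0·160.9969/(36)·0.6739^3·0.7388^3 = +0.551969
d^3_{0,3}(1.6627) = +0.551969
D = (+1.000000+0.000000i)·(+0.551969)·(+0.942703+0.333634i) = +0.520343+0.184156i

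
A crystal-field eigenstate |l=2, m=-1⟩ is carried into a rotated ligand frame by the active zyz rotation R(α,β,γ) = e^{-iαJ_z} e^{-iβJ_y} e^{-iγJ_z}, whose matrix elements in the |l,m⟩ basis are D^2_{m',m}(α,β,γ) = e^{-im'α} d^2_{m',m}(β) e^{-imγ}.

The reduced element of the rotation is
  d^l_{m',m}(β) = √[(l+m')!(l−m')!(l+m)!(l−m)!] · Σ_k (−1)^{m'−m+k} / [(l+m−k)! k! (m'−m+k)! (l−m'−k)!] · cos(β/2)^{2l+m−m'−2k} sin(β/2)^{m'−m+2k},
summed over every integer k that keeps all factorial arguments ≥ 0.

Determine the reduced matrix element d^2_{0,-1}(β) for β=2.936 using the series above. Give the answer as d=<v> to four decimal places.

d=0.2448

d^2_{0,-1}(β=2.9360) via the finite sum:
c=cos(2.936000/2)=0.102615, s=sin(2.936000/2)=0.994721; N=√[2·2·1·6]=4.898979
Admissible k: 0..1 (factorial args all ≥0)
  k=0: (−1)^1·4.8990/(2)·0.1026^3·0.9947^1 = -0.002633
  k=1: (−1)^2·4.8990/(2)·0.1026^1·0.9947^3 = +0.247396
d^2_{0,-1}(2.9360) = -0.002633 +0.247396 = +0.244763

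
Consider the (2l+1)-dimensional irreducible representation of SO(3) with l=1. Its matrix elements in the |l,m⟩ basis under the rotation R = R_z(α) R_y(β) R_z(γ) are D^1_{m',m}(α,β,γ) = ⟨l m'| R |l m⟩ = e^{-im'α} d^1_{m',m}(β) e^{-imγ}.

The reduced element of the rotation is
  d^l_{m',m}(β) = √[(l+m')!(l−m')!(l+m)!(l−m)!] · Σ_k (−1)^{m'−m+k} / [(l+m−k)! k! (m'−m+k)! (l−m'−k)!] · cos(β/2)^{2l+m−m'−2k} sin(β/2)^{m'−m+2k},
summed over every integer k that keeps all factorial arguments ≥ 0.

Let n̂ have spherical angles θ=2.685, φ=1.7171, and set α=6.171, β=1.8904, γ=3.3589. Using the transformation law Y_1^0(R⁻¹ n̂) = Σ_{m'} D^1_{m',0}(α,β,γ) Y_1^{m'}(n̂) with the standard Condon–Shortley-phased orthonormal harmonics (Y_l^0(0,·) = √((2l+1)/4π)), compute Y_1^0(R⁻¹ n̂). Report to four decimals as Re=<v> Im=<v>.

Re=0.0855 Im=0.0000

Need the full column D^1_{m',0} for m'=−1..1 at α=6.1710, β=1.8904, γ=3.3589.
cos(β/2)=0.585581, sin(β/2)=0.810614
d^1_{-1,0}: single k=1 term ⇒ +0.671299;  D = +0.667079-0.075152i
d^1_{0,0}: k∈[0..1] ⇒ +0.342905 -0.657095 = -0.314190;  D = -0.314190+0.000000i
d^1_{1,0}: single k=0 term ⇒ -0.671299;  D = -0.667079-0.075152i
Y_1^{m'}(θ=2.685,φ=1.7171) and Σ D·Y over m':
  (+0.6671-0.0752i)·(-0.0222-0.1507i)  (-0.3142+0.0000i)·(-0.4386+0.0000i)  (-0.6671-0.0752i)·(+0.0222-0.1507i)
Y_1^0(R⁻¹ n̂) = +0.085511+0.000000i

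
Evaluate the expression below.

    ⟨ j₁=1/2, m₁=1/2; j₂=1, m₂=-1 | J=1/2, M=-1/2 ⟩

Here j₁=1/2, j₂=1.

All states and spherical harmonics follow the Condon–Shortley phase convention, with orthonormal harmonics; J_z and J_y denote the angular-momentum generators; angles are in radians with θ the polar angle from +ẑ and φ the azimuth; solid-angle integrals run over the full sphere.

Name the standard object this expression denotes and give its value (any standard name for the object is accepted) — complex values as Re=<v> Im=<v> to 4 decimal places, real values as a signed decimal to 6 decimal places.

Clebsch–Gordan coefficient, +√(2/3) ≈ +0.816497

This is a Clebsch–Gordan (vector-coupling) coefficient.
√[2·1!0!1!/3! · 1!0!0!2!0!1!] = √(2/3)
  +(−1)^0/∏(0,1,0,0,0,1)! = 1  (running 1)
⟨..|..⟩ = √(2/3)·(1) = +0.816497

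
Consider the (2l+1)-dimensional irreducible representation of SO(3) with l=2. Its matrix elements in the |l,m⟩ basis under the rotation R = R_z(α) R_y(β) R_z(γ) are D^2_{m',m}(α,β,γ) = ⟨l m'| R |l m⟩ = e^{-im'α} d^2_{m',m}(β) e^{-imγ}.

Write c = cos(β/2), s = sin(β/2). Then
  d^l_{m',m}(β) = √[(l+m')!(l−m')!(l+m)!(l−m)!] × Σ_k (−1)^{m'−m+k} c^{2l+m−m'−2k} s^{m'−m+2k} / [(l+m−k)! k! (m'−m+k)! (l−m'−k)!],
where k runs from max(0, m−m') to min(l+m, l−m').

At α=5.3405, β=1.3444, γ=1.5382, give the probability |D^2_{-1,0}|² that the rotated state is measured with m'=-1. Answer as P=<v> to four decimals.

D^2_{-1,0}(5.3405,1.3444,1.5382) = e^{-i·-1·5.3405}·d^2_{-1,0}(1.3444)·e^{-i·0·1.5382}. Compute d first:
With c≡cos(β/2)=0.782454 and s≡sin(β/2)=0.622709, N=[1·6·2·2]^{1/2}=4.898979
The bounds max(0,m−m')=1 and min(l+m,l−m')=2 give 2 terms
  k=1: (−1)^0·4.8990/(2)·0.7825^3·0.6227^1 = +0.730696
  k=2: (−1)^1·4.8990/(2)·0.7825^1·0.6227^3 = -0.462796
d^2_{-1,0}(1.3444) = +0.730696 -0.462796 = +0.267900
|D^2_{-1,0}|² = |d^2_{-1,0}(β)|² = (+0.267900)² = 0.071770 (the z-rotation phases have unit modulus)

P=0.0718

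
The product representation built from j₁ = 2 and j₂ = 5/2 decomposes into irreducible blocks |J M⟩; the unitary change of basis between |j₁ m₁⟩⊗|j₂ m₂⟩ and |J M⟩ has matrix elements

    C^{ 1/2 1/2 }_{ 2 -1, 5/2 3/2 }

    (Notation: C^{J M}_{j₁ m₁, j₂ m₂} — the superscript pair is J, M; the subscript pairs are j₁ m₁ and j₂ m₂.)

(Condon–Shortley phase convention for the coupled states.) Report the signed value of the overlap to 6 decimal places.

√[2·4!0!1!/6! · 1!3!4!1!1!0!] = √(48/5)
  +(−1)^3/∏(3,1,0,1,0,0)! = -1/6  (running -1/6)
⟨..|..⟩ = √(48/5)·(-1/6) = -0.516398

−√(4/15) ≈ -0.516398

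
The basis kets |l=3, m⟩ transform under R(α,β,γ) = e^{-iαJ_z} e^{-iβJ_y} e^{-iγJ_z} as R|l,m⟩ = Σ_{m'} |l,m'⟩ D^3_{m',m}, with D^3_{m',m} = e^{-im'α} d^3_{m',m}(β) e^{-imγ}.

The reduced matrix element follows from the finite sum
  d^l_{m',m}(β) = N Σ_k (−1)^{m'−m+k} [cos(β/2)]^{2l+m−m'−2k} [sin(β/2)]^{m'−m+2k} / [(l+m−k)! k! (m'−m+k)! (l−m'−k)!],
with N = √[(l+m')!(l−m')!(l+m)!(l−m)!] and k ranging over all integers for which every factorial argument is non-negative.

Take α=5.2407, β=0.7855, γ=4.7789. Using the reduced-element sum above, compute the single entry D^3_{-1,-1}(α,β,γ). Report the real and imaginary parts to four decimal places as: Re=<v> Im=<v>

D^3_{-1,-1}(5.2407,0.7855,4.7789) = e^{-i·-1·5.2407}·d^3_{-1,-1}(0.7855)·e^{-i·-1·4.7789}. Compute d first:
Half-angle: c=0.923860, s=0.382730. N=√(2·24·2·24)=48.000000
k∈{0,1,2} keeps every argument non-negative
  k=0: (−1)^0·48.0000/(48)·0.9239^6·0.3827^0 = +0.621781
  k=1: (−1)^1·48.0000/(6)·0.9239^4·0.3827^2 = -0.853691
  k=2: (−1)^2·48.0000/(8)·0.9239^2·0.3827^4 = +0.109884
d^3_{-1,-1}(0.7855) = +0.621781 -0.853691 +0.109884 = -0.122026
D = (+0.504075-0.863660i)·(-0.122026)·(+0.066462-0.997789i) = +0.101068+0.068379i

Re=0.1011 Im=0.0684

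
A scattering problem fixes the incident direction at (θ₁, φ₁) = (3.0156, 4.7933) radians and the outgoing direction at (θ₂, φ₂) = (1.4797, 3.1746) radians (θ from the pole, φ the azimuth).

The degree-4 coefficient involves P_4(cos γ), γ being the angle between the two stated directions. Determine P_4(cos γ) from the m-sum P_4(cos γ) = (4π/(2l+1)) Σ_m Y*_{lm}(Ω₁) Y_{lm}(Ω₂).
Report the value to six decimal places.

0.340641

Term-by-term m-sum for l=4 (normalisation 4π/9 = 1.396263):
  term(m=-4) = 0.00005 + 0.00001j   from Y*(Ω₁)=0.00010 + 0.00004j, Y(Ω₂)=0.43145 - 0.05730j
  term(m=-3) = -0.00004 + 0.00027j   from Y*(Ω₁)=0.00059 - 0.00239j, Y(Ω₂)=-0.11190 + 0.01112j
  term(m=-2) = 0.00968 + 0.00093j   from Y*(Ω₁)=-0.03070 - 0.00501j, Y(Ω₂)=-0.31186 + 0.02062j
  term(m=-1) = -0.00139 + 0.02889j   from Y*(Ω₁)=-0.01854 + 0.22864j, Y(Ω₂)=0.12602 - 0.00416j
  term(m=+0) = 0.22736 + 0.00000j   from Y*(Ω₁)=0.78039 + 0.00000j, Y(Ω₂)=0.29135 + 0.00000j
  term(m=+1) = -0.00139 - 0.02889j   from Y*(Ω₁)=0.01854 + 0.22864j, Y(Ω₂)=-0.12602 - 0.00416j
  term(m=+2) = 0.00968 - 0.00093j   from Y*(Ω₁)=-0.03070 + 0.00501j, Y(Ω₂)=-0.31186 - 0.02062j
  term(m=+3) = -0.00004 - 0.00027j   from Y*(Ω₁)=-0.00059 - 0.00239j, Y(Ω₂)=0.11190 + 0.01112j
  term(m=+4) = 0.00005 - 0.00001j   from Y*(Ω₁)=0.00010 - 0.00004j, Y(Ω₂)=0.43145 + 0.05730j
Σ over m = 0.24397 - 0.00000j; ×(4π/9) → 0.34064 - 0.00000j. Real part: 0.340641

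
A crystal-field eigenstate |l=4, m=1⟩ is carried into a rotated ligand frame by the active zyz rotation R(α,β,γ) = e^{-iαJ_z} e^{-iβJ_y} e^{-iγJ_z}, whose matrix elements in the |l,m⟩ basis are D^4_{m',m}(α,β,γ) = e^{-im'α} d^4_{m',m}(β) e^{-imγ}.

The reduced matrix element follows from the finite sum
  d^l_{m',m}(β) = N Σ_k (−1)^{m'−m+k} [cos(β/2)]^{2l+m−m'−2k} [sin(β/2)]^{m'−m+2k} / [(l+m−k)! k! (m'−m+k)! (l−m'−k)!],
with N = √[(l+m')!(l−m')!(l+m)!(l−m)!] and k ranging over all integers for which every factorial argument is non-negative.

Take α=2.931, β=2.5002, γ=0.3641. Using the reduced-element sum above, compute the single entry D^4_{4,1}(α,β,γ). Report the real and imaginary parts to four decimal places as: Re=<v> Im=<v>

First d^4_{4,1}(β=2.5002), then the phase factors e^{-i(4)α} and e^{-i(1)γ}:
With c≡cos(β/2)=0.315227 and s≡sin(β/2)=0.949016, N=[40320·1·120·6]^{1/2}=5387.986637
The bounds max(0,m−m')=0 and min(l+m,l−m')=0 give 1 term
  k=0: (−1)^3·5387.9866/(720)·0.3152^5·0.9490^3 = -0.019908
d^4_{4,1}(2.5002) = -0.019908
Attach z-rotation phases: D = e^{-i(4)(2.9310)}·(-0.019908)·e^{-i(1)(0.3641)} = -0.017674-0.009163i

Re=-0.0177 Im=-0.0092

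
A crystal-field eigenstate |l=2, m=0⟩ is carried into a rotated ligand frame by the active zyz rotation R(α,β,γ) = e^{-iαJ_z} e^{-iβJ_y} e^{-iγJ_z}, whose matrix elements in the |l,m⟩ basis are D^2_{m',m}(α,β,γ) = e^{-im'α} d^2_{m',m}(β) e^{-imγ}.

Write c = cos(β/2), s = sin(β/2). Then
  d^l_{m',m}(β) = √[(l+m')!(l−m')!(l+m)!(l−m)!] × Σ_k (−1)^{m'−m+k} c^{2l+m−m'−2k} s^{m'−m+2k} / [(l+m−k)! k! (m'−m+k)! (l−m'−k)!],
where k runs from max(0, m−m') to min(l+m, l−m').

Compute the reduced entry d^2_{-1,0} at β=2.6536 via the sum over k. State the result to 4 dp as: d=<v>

d^2_{-1,0}(β=2.6536) via the finite sum:
With c≡cos(β/2)=0.241583 and s≡sin(β/2)=0.970380, N=[1·6·2·2]^{1/2}=4.898979
k: max(0,(0)−(-1))=1 … min(2+(0),2−(-1))=2
  k=1: (−1)^0·4.8990/(2)·0.2416^3·0.9704^1 = +0.033513
  k=2: (−1)^1·4.8990/(2)·0.2416^1·0.9704^3 = -0.540713
d^2_{-1,0}(2.6536) = +0.033513 -0.540713 = -0.507200

d=-0.5072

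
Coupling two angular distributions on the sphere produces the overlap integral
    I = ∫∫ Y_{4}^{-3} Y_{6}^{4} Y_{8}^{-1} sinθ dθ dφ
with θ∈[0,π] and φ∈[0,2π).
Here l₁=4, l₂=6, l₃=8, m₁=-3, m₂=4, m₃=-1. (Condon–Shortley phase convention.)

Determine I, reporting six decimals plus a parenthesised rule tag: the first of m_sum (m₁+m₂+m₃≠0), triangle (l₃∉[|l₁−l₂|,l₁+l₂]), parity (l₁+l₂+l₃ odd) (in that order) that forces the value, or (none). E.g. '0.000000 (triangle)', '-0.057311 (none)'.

0.106585 (none)

Rules hold: Σm=0, L=18 even, 2≤8≤10.
N = 9·13·17 = 1989
Δ = 2!·6!·10!/19! = 1/23279256
Racah Σ t=0..2: t=0:+1/1658880 t=1:−1/518400 t=2:+1/1658880 = -1/1382400
⇒ 3j(4 6 8; 0 0 0)² = 504/46189, sgn -1
Racah Σ t=1..2: t=1:−1/261273600 t=2:+1/19353600 = 1/20901888
⇒ 3j(4 6 8; -3 4 -1)² = 21875/3325608, sgn -1
4πI² = N·(3j₀)²·(3jₘ)² = 1378125/9653501
I = +1·√(0.142759/4π) = 0.10658521
No selection rule forces the value: the integral is nonzero (none).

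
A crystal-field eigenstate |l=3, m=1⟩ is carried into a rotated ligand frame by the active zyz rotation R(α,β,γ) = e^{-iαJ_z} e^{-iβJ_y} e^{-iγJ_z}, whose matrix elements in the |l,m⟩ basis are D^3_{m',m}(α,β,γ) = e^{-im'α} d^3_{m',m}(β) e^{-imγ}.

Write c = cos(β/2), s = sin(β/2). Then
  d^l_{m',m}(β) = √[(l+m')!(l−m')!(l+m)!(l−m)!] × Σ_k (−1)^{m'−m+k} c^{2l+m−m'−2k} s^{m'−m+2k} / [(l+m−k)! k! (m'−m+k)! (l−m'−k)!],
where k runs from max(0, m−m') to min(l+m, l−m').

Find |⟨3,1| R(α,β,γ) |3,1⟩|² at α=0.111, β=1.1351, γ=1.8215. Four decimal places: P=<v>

P=0.2052

D^3_{1,1}(0.1110,1.1351,1.8215) = e^{-i·1·0.1110}·d^3_{1,1}(1.1351)·e^{-i·1·1.8215}. Compute d first:
Half-angle: c=0.843221, s=0.537568. N=√(24·2·24·2)=48.000000
k∈{0,1,2} keeps every argument non-negative
  k=0: (−1)^0·48.0000/(48)·0.8432^6·0.5376^0 = +0.359457
  k=1: (−1)^1·48.0000/(6)·0.8432^4·0.5376^2 = -1.168749
  k=2: (−1)^2·48.0000/(8)·0.8432^2·0.5376^4 = +0.356260
d^3_{1,1}(1.1351) = +0.359457 -1.168749 +0.356260 = -0.453032
|D^3_{1,1}|² = |d^3_{1,1}(β)|² = (-0.453032)² = 0.205238 (the z-rotation phases have unit modulus)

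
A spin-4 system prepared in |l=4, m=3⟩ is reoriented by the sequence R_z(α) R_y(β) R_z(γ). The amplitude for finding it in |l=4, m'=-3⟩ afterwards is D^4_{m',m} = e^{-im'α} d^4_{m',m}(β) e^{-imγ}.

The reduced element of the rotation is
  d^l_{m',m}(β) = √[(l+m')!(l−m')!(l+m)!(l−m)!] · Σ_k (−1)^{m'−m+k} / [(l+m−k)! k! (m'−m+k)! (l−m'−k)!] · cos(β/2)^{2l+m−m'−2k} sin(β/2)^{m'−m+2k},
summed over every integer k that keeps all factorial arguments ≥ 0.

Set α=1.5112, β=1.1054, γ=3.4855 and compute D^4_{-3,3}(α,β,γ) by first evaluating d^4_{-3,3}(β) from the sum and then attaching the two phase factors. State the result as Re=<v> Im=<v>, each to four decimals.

Re=0.0939 Im=0.0354

Split into d^4_{-3,3}(β=1.1054) × two z-phases.
With c≡cos(β/2)=0.851110 and s≡sin(β/2)=0.524987, N=[1·5040·5040·1]^{1/2}=5040.000000
Admissible k: 6..7 (factorial args all ≥0)
  k=6: (−1)^0·5040.0000/(720)·0.8511^2·0.5250^6 = +0.106160
  k=7: (−1)^1·5040.0000/(5040)·0.8511^0·0.5250^8 = -0.005770
d^4_{-3,3}(1.1054) = +0.106160 -0.005770 = +0.100390
D = (-0.177838-0.984060i)·(+0.100390)·(-0.513342+0.858184i) = +0.093945+0.035392i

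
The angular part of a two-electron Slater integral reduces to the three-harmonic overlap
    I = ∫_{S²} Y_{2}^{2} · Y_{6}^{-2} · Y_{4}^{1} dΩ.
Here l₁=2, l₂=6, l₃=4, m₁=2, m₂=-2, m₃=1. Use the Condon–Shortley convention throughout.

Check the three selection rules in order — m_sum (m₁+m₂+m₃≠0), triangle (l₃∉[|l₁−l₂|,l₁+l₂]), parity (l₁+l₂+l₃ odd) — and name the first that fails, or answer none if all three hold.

m_sum

m₁+m₂+m₃ = 2 − 2 + 1 = 1  ✗
triangle: |2−6|=4 ≤ l₃=4 ≤ 2+6=8
parity: l₁+l₂+l₃ = 12 is even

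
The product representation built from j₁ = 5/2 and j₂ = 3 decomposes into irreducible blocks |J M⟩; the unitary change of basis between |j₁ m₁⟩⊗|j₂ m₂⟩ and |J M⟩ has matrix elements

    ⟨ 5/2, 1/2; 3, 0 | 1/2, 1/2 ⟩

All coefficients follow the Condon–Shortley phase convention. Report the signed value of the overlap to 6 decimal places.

j₁+j₂−J=5  J+j₁−j₂=0  J−j₁+j₂=1  j₁+j₂+J+1=7
(j₁±m₁, j₂±m₂, J±M) = (3,2,3,3,1,0)
P² = 144/7
sum k=2..2:
  [2] +1/12 = 1/12
S = 1/12
C² = P²·S² = 1/7 ; C = +0.377964

+√(1/7) ≈ +0.377964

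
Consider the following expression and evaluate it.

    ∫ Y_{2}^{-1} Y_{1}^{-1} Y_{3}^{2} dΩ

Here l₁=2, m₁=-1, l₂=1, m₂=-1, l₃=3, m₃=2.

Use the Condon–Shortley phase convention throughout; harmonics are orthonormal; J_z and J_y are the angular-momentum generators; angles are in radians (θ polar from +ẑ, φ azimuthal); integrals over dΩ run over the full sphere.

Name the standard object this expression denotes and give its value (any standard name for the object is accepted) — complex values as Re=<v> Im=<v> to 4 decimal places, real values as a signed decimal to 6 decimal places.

Gaunt coefficient, +0.261169

This is a Gaunt coefficient — the integral of a triple product of spherical harmonics over the sphere.
m-sum 0 ✓  L=6 even ✓  1≤3≤3 ✓
Π(2lᵢ+1) = 5×3×7 = 105
triangle coeff Δ(2,1,3) = 1/105
Σ_t [0,0]: t=0:+1/4 = 1/4
(3j)²=3/35 [(2 1 3; 0 0 0)], sign=-1
Σ_t [0,0]: t=0:+1/12 = 1/12
(3j)²=2/21 [(2 1 3; -1 -1 2)], sign=-1
⇒ 4πI² = 6/7
I = (+1)√(6/7/(4π)) = 0.26116903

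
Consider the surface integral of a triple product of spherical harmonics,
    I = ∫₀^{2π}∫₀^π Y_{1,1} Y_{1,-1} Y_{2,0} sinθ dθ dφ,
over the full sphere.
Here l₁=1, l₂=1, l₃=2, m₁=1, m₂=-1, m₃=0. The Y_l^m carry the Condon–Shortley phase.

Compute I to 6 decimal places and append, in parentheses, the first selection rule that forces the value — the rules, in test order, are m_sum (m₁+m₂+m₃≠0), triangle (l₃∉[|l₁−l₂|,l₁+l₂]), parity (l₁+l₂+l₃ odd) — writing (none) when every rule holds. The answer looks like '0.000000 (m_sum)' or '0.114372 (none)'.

m-sum 0 ✓  L=4 even ✓  0≤2≤2 ✓
Π(2lᵢ+1) = 3×3×5 = 45
triangle coeff Δ(1,1,2) = 1/30
Σ_t [0,0]: t=0:+1/1 = 1/1
(3j)²=2/15 [(1 1 2; 0 0 0)], sign=+1
Σ_t [0,0]: t=0:+1/4 = 1/4
(3j)²=1/30 [(1 1 2; 1 -1 0)], sign=+1
⇒ 4πI² = 1/5
I = (+1)√(1/5/(4π)) = 0.12615663
No selection rule forces the value: the integral is nonzero (none).

0.126157 (none)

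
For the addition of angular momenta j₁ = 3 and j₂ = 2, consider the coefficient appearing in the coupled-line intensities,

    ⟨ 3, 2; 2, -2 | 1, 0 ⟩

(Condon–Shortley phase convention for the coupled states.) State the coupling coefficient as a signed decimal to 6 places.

j₁+j₂−J=4  J+j₁−j₂=2  J−j₁+j₂=0  j₁+j₂+J+1=7
(j₁±m₁, j₂±m₂, J±M) = (5,1,0,4,1,1)
P² = 576/7
sum k=0..0:
  [0] +1/24 = 1/24
S = 1/24
C² = P²·S² = 1/7 ; C = +0.377964

+0.377964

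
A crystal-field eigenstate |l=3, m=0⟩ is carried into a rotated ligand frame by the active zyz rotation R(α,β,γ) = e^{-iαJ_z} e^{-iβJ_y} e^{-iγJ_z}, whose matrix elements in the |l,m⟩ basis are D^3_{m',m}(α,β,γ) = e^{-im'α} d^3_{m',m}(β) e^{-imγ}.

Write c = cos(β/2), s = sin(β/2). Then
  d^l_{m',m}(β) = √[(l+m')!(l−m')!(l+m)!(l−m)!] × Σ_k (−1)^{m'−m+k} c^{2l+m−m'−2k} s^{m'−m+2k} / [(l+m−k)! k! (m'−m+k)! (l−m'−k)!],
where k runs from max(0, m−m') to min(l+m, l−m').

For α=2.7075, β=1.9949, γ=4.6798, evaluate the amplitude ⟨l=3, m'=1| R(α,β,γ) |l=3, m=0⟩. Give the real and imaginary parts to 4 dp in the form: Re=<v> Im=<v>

First d^3_{1,0}(β=1.9949), then the phase factors e^{-i(1)α} and e^{-i(0)γ}:
With c≡cos(β/2)=0.542446 and s≡sin(β/2)=0.840090, N=[24·2·6·6]^{1/2}=41.569219
k∈{0,1,2} keeps every argument non-negative
  k=0: (−1)^1·41.5692/(12)·0.5424^5·0.8401^1 = -0.136679
  k=1: (−1)^2·41.5692/(4)·0.5424^3·0.8401^3 = +0.983468
  k=2: (−1)^3·41.5692/(12)·0.5424^1·0.8401^5 = -0.786281
d^3_{1,0}(1.9949) = -0.136679 +0.983468 -0.786281 = +0.060509
Phases: e^{-i·(1)·2.7075}=-0.907252-0.420587i, e^{-i·(0)·4.6798}=+1.000000+0.000000i ⇒ D=-0.054897-0.025449i

Re=-0.0549 Im=-0.0254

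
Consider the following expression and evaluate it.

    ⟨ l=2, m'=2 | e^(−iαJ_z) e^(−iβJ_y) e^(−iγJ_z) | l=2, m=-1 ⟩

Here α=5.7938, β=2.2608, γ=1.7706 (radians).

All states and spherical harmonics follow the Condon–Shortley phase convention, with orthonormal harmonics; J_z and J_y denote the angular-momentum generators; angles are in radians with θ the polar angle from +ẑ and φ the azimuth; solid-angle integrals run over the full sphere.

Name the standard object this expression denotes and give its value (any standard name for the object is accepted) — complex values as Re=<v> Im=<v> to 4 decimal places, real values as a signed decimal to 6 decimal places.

This is a Wigner D-matrix element — the rotation-matrix element ⟨l m'| R(α,β,γ) |l m⟩ in the angular-momentum basis.
D^2_{2,-1}(5.7938,2.2608,1.7706) = e^{-i·2·5.7938}·d^2_{2,-1}(2.2608)·e^{-i·-1·1.7706}. Compute d first:
With c≡cos(β/2)=0.426298 and s≡sin(β/2)=0.904583, N=[24·1·1·6]^{1/2}=12.000000
The bounds max(0,m−m')=0 and min(l+m,l−m')=0 give 1 term
  k=0: (−1)^3·12.0000/(6)·0.4263^1·0.9046^3 = -0.631086
d^2_{2,-1}(2.2608) = -0.631086
D = (+0.558043+0.829812i)·(-0.631086)·(-0.198477+0.980106i) = +0.583162-0.241228i

Wigner D-matrix element, Re=0.5832 Im=-0.2412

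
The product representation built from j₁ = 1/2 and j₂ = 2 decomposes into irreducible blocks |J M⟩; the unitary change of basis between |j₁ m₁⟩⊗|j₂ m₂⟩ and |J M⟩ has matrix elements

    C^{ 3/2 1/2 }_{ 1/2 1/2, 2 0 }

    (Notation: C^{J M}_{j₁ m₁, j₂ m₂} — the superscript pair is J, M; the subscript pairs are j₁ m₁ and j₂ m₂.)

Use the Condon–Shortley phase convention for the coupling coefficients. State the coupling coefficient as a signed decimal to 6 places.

+√(2/5) = +0.632456

√[4·1!0!3!/5! · 1!0!2!2!2!1!] = √(8/5)
  +(−1)^0/∏(0,1,0,2,0,1)! = 1/2  (running 1/2)
⟨..|..⟩ = √(8/5)·(1/2) = +0.632456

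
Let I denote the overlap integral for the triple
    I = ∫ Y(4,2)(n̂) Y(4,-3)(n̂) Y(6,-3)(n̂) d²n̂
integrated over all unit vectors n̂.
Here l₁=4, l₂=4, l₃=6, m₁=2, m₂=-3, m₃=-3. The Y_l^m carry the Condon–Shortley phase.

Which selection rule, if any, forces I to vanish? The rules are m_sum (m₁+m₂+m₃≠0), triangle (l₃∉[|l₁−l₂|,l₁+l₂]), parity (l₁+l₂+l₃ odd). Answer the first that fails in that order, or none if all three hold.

Σmᵢ = -4  ✗
l₃∈[|l₁−l₂|,l₁+l₂]=[0,8], have l₃=6
Σlᵢ = 14 ⇒ even

m_sum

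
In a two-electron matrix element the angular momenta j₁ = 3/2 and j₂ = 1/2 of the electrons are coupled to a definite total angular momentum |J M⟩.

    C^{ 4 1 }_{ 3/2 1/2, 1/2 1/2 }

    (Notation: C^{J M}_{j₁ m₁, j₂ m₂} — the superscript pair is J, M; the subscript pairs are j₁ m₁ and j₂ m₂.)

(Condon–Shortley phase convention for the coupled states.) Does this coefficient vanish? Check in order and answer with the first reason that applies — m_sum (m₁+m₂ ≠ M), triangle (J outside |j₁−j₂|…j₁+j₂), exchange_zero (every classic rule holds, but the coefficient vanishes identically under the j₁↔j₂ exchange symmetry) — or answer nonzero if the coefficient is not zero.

triangle

m-sum: m₁+m₂ = 1/2+1/2 = 1, M = 1  ✓
triangle: need |j₁−j₂| ≤ J ≤ j₁+j₂, i.e. J ∈ [1, 2]; J = 4 is outside ✗ ⇒ coefficient is 0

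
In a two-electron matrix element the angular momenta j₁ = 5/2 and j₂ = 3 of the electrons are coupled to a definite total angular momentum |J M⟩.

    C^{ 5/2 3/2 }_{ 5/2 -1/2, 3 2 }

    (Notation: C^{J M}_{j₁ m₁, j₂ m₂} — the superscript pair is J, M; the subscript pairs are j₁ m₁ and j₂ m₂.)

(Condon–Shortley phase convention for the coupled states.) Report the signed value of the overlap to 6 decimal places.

j₁+j₂−J=3  J+j₁−j₂=2  J−j₁+j₂=3  j₁+j₂+J+1=9
(j₁±m₁, j₂±m₂, J±M) = (2,3,5,1,4,1)
P² = 288/7
sum k=2..3:
  [2] +1/12 = 1/12
  [3] −1/24 = -1/24
S = 1/24
C² = P²·S² = 1/14 ; C = +0.267261

+0.267261  (= +√(1/14))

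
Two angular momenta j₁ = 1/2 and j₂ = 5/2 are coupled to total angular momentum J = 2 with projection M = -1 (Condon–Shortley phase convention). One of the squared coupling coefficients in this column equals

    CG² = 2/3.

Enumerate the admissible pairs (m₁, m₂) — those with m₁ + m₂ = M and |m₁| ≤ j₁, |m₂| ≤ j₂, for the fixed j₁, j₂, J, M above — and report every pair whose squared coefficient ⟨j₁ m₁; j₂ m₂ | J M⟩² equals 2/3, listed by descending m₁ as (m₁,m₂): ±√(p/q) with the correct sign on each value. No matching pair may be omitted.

Admissible pairs with m₁+m₂ = M = -1: (-1/2,-1/2), (1/2,-3/2)
  (m₁,m₂)=(1/2,-3/2): CG² = 2/3, CG = +√(2/3)   ← matches the target
  (m₁,m₂)=(-1/2,-1/2): CG² = 1/3, CG = −√(1/3)
Pairs with CG² = 2/3: (1/2,-3/2): +√(2/3)

(1/2,-3/2): +√(2/3)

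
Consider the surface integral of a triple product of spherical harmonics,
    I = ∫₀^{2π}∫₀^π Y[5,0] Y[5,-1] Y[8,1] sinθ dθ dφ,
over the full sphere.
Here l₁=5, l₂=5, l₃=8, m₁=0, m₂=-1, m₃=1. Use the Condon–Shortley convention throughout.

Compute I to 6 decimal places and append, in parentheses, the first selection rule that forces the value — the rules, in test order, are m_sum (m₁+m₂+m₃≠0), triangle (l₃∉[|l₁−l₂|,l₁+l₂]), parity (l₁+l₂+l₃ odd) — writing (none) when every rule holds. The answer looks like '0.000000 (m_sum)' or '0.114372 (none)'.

Rules hold: Σm=0, L=18 even, 0≤8≤10.
N = 11·11·17 = 2057
Δ = 2!·8!·8!/19! = 1/37413090
Racah Σ t=0..2: t=0:+1/1036800 t=1:−1/331776 t=2:+1/1036800 = -1/921600
⇒ 3j(5 5 8; 0 0 0)² = 490/46189, sgn -1
Racah Σ t=0..2: t=0:+1/829440 t=1:−1/414720 t=2:+1/2073600 = -1/1382400
⇒ 3j(5 5 8; 0 -1 1)² = 294/46189, sgn +1
4πI² = N·(3j₀)²·(3jₘ)² = 144060/1037153
I = -1·√(0.138899/4π) = -0.10513453
No selection rule forces the value: the integral is nonzero (none).

-0.105135 (none)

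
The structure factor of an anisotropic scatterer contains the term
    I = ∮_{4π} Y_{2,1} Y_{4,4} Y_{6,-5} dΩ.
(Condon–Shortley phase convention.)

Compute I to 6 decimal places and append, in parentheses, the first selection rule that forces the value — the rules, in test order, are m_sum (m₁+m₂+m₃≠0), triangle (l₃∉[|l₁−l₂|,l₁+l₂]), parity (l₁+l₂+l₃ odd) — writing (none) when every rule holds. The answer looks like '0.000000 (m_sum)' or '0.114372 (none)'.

-0.204295 (none)

Rules hold: Σm=0, L=12 even, 2≤6≤6.
N = 5·9·13 = 585
Δ = 0!·4!·8!/13! = 1/6435
Racah Σ t=0..0: t=0:+1/2304 = 1/2304
⇒ 3j(2 4 6; 0 0 0)² = 5/143, sgn +1
Racah Σ t=0..0: t=0:+1/241920 = 1/241920
⇒ 3j(2 4 6; 1 4 -5)² = 1/39, sgn -1
4πI² = N·(3j₀)²·(3jₘ)² = 75/143
I = -1·√(0.524476/4π) = -0.20429497
No selection rule forces the value: the integral is nonzero (none).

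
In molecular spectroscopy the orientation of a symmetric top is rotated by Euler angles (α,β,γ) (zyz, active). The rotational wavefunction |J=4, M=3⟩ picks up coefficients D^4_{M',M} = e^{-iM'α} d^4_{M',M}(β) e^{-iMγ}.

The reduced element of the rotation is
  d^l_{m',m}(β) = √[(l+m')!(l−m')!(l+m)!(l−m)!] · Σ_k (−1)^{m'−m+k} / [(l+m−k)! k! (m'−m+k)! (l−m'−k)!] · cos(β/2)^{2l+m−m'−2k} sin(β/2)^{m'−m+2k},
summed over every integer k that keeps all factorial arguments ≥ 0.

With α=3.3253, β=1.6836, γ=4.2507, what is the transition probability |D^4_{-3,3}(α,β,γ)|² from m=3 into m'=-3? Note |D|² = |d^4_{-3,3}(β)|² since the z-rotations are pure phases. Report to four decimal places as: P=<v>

D^4_{-3,3}(3.3253,1.6836,4.2507) = e^{-i·-3·3.3253}·d^4_{-3,3}(1.6836)·e^{-i·3·4.2507}. Compute d first:
With c≡cos(β/2)=0.666121 and s≡sin(β/2)=0.745843, N=[1·5040·5040·1]^{1/2}=5040.000000
Admissible k: 6..7 (factorial args all ≥0)
  k=6: (−1)^0·5040.0000/(720)·0.6661^2·0.7458^6 = +0.534676
  k=7: (−1)^1·5040.0000/(5040)·0.6661^0·0.7458^8 = -0.095759
d^4_{-3,3}(1.6836) = +0.534676 -0.095759 = +0.438916
|D^4_{-3,3}|² = |d^4_{-3,3}(β)|² = (+0.438916)² = 0.192648 (the z-rotation phases have unit modulus)

P=0.1926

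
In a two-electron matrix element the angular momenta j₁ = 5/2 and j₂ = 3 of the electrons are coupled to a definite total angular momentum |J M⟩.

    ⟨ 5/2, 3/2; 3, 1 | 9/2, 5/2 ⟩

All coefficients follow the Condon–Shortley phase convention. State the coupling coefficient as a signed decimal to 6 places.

+0.317821  (= +√(10/99))

triangle: 1!×4!×5!/11! = 2880/39916800
(j±m)!: 4!×1!×4!×2!×7!×2! = 11612160
prefactor² = (2J+1)×Δ×N² = 92160/11
  k=0: +1/(0!×1!×1!×4!×3!×1!) = 1/144
  k=1: −1/(1!×0!×0!×3!×4!×2!) = -1/288
Σ = 1/288  ⇒  CG² = 92160/11×(1/288)² = 10/99
CG = +√(10/99) = +0.317821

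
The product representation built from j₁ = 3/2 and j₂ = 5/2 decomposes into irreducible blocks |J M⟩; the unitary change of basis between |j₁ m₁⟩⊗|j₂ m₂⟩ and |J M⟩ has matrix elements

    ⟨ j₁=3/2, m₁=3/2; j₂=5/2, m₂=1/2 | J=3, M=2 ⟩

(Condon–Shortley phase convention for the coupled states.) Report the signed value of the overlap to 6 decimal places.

+0.707107  (= +√(1/2))

√[7·1!2!4!/8! · 3!0!3!2!5!1!] = √(72)
  +(−1)^0/∏(0,1,0,3,2,1)! = 1/12  (running 1/12)
⟨..|..⟩ = √(72)·(1/12) = +0.707107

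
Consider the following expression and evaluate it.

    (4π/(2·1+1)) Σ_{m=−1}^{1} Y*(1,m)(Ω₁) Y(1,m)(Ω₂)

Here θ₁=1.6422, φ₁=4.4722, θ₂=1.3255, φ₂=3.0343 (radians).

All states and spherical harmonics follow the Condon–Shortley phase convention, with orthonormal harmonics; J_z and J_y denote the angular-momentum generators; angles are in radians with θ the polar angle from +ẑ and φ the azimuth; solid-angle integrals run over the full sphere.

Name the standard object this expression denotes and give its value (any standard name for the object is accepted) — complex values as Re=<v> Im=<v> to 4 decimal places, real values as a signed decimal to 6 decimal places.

Legendre polynomial (addition theorem), +0.110886

This sum is the spherical-harmonic addition theorem: it equals the Legendre polynomial P_l(cos γ) of the angle γ between the two directions.
Expand P_1 via completeness: Σ_{m} conj(Y_{1,m}) at Ω₁ times Y_{1,m} at Ω₂ —
  m=-1: (-0.081979, -0.334721) × (-0.333225, -0.035890) = (0.015304, 0.114480)  (running Σ = (0.015304, 0.114480))
  m=0: (-0.034858, -0.000000) × (0.118654, 0.000000) = (-0.004136, -0.000000)  (running Σ = (0.011168, 0.114480))
  m=1: (0.081979, -0.334721) × (0.333225, -0.035890) = (0.015304, -0.114480)  (running Σ = (0.026472, 0.000000))
Σ over m = (0.026472, 0.000000); ×(4π/3) → (0.110886, 0.000000). Real part: 0.110886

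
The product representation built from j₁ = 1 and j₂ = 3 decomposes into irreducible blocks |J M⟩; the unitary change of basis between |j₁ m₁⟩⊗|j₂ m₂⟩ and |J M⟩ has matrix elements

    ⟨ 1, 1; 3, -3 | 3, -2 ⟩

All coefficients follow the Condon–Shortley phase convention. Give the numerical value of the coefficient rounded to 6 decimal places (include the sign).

+0.500000  (= +√(1/4))

√[7·1!1!5!/8! · 2!0!0!6!1!5!] = √(3600)
  +(−1)^0/∏(0,1,0,0,1,5)! = 1/120  (running 1/120)
⟨..|..⟩ = √(3600)·(1/120) = +0.500000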